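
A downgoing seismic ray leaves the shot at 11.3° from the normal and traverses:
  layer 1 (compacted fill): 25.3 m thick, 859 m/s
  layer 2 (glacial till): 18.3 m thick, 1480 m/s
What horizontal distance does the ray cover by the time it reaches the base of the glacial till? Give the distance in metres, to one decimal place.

11.6 m

Apply Snell's law at each interface; in layer i the horizontal offset is hᵢ·tan θᵢ.
Layer 1: θ = 11.30°; offset = 25.3·tan 11.30° = 5.055 m.
Layer 2: sin θ = 1480·sin 11.3°/859 = 0.3376, θ = 19.73°; offset = 18.3·tan 19.73° = 6.563 m.
Σ offsets = 11.619 m.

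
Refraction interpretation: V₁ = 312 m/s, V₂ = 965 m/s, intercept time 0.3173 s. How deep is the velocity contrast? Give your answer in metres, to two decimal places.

θ_c = arcsin(312/965) = 18.86°; cos θ_c = 0.9463.
tᵢ = 2h cos θ_c/V₁ ⇒ h = tᵢ·V₁/(2 cos θ_c) = 0.3173·312/(2·0.9463) = 52.31 m.

52.31 m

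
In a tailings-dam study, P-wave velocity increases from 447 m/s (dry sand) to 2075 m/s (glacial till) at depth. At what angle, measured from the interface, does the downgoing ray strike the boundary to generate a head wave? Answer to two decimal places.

77.56°

Critical incidence: sin θ_c = V₁/V₂ = 447/2075 = 0.2154.
θ_c = arcsin 0.2154 = 12.44°.
Measured from the interface: 90° − 12.44° = 77.56°.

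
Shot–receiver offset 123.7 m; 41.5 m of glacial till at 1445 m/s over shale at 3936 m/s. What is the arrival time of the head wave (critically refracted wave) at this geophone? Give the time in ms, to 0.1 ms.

t = x/V₂ + 2h·√(V₂²−V₁²)/(V₁V₂).
√(V₂²−V₁²) = √(3936²−1445²) = 3661.2 m/s; delay term = 2·41.5·3661.2/(1445·3936) = 0.05343 s.
t = 123.7/3936 + 0.05343 = 0.08486 s.

84.9 ms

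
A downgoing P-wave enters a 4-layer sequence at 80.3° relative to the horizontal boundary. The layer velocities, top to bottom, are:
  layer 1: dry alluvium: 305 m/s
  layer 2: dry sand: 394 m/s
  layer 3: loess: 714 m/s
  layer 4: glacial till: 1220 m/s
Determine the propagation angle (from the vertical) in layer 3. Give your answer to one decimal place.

23.2°

From the normal: θ₁ = 90° − 80.3° = 9.7°.
Ray parameter p = sin 9.7° / 305 = 5.5242e-04 s/m.
sin θ_3 = p·V_3 = 5.5242e-04 × 714 = 0.3944.
θ_3 = 23.23° from the vertical.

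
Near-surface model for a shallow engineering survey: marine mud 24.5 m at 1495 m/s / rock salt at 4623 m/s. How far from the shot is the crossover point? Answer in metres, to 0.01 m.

x_cross = 2h·√((V₂+V₁)/(V₂−V₁)).
(V₂+V₁)/(V₂−V₁) = (4623+1495)/(4623−1495) = 1.9559; √ = 1.3985.
x_cross = 2·24.5·1.3985 = 68.53 m.

68.53 m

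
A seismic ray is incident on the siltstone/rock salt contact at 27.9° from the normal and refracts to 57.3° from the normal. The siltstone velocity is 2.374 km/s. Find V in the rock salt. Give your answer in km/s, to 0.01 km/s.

4.27 km/s

sin 27.9° = 0.4679; sin 57.3° = 0.8415.
V₂ = V₁·(sin θ₂/sin θ₁) = 2.374·(0.8415/0.4679) = 4.27 km/s.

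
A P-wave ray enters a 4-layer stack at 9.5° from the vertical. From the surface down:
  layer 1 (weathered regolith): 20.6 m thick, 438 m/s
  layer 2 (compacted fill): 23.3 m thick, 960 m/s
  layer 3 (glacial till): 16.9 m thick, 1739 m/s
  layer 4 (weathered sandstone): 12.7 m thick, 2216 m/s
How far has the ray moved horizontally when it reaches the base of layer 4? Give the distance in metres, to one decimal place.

Apply Snell's law at each interface; in layer i the horizontal offset is hᵢ·tan θᵢ.
Layer 1: θ = 9.50°; offset = 20.6·tan 9.50° = 3.447 m.
Layer 2: sin θ = 960·sin 9.5°/438 = 0.3617, θ = 21.21°; offset = 23.3·tan 21.21° = 9.041 m.
Layer 3: sin θ = 1739·sin 9.5°/438 = 0.6553, θ = 40.94°; offset = 16.9·tan 40.94° = 14.661 m.
Layer 4: sin θ = 2216·sin 9.5°/438 = 0.8350, θ = 56.62°; offset = 12.7·tan 56.62° = 19.275 m.
Total horizontal offset = 46.424 m.

46.4 m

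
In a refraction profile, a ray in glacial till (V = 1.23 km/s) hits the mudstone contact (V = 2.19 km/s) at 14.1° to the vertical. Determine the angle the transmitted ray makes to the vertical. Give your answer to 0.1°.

Snell's law: sin θ₂ = (V₂/V₁)·sin θ₁ = (2.19/1.23)·sin 14.1° = 0.4338.
θ₂ = sin⁻¹(0.4338) = 25.71° (from vertical).

25.7°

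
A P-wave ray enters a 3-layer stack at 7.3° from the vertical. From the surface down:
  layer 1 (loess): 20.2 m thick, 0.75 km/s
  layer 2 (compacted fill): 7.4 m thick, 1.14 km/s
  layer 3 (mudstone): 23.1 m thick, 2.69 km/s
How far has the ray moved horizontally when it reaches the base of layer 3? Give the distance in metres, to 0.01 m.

Apply Snell's law at each interface; in layer i the horizontal offset is hᵢ·tan θᵢ.
Layer 1: θ = 7.30°; offset = 20.2·tan 7.30° = 2.5877 m.
Layer 2: sin θ = 1.14·sin 7.3°/0.75 = 0.1931, θ = 11.14°; offset = 7.4·tan 11.14° = 1.4566 m.
Layer 3: sin θ = 2.69·sin 7.3°/0.75 = 0.4557, θ = 27.11°; offset = 23.1·tan 27.11° = 11.8272 m.
Σ offsets = 15.8715 m.

15.87 m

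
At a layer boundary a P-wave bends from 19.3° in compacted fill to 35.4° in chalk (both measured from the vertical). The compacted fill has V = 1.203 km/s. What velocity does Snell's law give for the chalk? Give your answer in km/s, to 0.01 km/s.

sin 19.3° = 0.3305; sin 35.4° = 0.5793.
V₂ = V₁·(sin θ₂/sin θ₁) = 1.203·(0.5793/0.3305) = 2.11 km/s.

2.11 km/s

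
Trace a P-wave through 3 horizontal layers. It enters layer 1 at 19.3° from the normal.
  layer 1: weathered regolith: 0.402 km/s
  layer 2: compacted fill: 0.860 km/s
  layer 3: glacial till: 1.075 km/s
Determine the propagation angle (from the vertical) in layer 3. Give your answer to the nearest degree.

62°

Ray parameter p = sin 19.3° / 0.402 = 8.2218e-01 s/km.
sin θ_3 = p·V_3 = 8.2218e-01 × 1.075 = 0.8838.
θ_3 = arcsin 0.8838 = 62.11°.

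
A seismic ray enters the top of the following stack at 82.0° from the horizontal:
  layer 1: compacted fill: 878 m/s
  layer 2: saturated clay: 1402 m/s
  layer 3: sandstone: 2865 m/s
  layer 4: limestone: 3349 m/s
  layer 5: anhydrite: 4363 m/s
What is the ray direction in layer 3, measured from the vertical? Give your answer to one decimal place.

From the normal: θ₁ = 90° − 82.0° = 8.0°.
Ray parameter p = sin 8.0° / 878 = 1.5851e-04 s/m.
sin θ_3 = p·V_3 = 1.5851e-04 × 2865 = 0.4541.
θ_3 = arcsin 0.4541 = 27.01°.

27.0°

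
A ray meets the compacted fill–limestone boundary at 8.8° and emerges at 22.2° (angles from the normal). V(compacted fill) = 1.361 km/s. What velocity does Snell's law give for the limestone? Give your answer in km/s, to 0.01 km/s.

3.36 km/s

sin 8.8° = 0.1530; sin 22.2° = 0.3778.
V₂ = V₁·(sin θ₂/sin θ₁) = 1.361·(0.3778/0.1530) = 3.36 km/s.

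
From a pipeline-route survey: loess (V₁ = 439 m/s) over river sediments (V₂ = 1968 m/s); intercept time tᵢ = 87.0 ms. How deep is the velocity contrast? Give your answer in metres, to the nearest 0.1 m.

h = tᵢ·V₁·V₂ / (2·√(V₂²−V₁²)).
√(V₂²−V₁²) = √(1968² − 439²) = 1918.4 m/s.
h = 0.087 s × 439 × 1968 / (2 × 1918.4) = 19.59 m.

19.6 m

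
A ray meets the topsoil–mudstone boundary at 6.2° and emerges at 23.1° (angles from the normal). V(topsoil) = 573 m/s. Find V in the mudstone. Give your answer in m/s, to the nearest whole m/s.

Snell's law: sin 6.2°/V₁ = sin 23.1°/V₂.
V₂ = V₁·sin 23.1°/sin 6.2° = 573 × 3.6328 = 2081.58 m/s.

2082 m/s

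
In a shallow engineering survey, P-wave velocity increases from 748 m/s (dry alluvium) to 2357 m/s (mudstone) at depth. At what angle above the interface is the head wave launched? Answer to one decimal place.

71.5°

Critical incidence: sin θ_c = V₁/V₂ = 748/2357 = 0.3174.
θ_c = arcsin 0.3174 = 18.50°.
Measured from the interface: 90° − 18.50° = 71.50°.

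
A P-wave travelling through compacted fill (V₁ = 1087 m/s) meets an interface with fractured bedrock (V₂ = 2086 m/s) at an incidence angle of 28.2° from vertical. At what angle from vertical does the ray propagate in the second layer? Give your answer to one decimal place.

65.1°

sin θ₁/V₁ = sin θ₂/V₂ ⇒ sin θ₂ = 2086·sin 28.2°/1087 = 2086·0.4726/1087 = 0.9068.
θ₂ = sin⁻¹(0.9068) = 65.07° (from vertical).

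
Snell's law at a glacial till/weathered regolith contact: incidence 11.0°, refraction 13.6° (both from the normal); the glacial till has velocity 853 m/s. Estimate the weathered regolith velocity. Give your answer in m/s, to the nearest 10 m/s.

Snell's law: sin 11.0°/V₁ = sin 13.6°/V₂.
V₂ = V₁·sin 13.6°/sin 11.0° = 853 × 1.2323 = 1051.19 m/s.

1050 m/s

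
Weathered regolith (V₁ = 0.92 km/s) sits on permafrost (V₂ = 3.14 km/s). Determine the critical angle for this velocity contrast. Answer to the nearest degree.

At critical incidence the refracted ray runs along the interface (θ₂ = 90°), so sin θ_c = V₁/V₂.
θ_c = arcsin(0.92/3.14) = arcsin 0.2930 = 17.04°.

17°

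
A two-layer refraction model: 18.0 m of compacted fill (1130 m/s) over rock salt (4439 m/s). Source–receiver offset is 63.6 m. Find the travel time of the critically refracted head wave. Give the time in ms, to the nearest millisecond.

45 ms

t = x/V₂ + 2h·√(V₂²−V₁²)/(V₁V₂).
√(V₂²−V₁²) = √(4439²−1130²) = 4292.8 m/s; delay term = 2·18.0·4292.8/(1130·4439) = 0.03081 s.
t = 63.6/4439 + 0.03081 = 0.04514 s.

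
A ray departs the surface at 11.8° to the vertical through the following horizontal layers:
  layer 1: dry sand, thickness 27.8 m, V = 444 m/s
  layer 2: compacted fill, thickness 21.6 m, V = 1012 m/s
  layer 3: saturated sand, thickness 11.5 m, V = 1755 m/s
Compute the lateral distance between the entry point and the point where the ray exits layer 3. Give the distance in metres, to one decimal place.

Apply Snell's law at each interface; in layer i the horizontal offset is hᵢ·tan θᵢ.
Layer 1: θ = 11.80°; offset = 27.8·tan 11.80° = 5.808 m.
Layer 2: sin θ = 1012·sin 11.8°/444 = 0.4661, θ = 27.78°; offset = 21.6·tan 27.78° = 11.380 m.
Layer 3: sin θ = 1755·sin 11.8°/444 = 0.8083, θ = 53.93°; offset = 11.5·tan 53.93° = 15.789 m.
Total horizontal offset = 32.976 m.

33.0 m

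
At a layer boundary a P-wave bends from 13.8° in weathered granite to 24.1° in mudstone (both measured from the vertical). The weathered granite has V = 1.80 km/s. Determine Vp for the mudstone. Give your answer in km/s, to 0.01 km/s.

Snell's law: sin 13.8°/V₁ = sin 24.1°/V₂.
V₂ = V₁·sin 24.1°/sin 13.8° = 1.80 × 1.7118 = 3.08 km/s.

3.08 km/s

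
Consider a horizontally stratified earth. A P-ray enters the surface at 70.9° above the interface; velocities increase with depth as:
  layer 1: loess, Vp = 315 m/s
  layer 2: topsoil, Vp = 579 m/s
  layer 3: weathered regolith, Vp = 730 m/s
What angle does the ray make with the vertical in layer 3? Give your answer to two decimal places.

From the normal: θ₁ = 90° − 70.9° = 19.1°.
Ray parameter p = sin 19.1° / 315 = 1.0388e-03 s/m.
sin θ_3 = p·V_3 = 1.0388e-03 × 730 = 0.7583.
θ_3 = 49.32° from the vertical.

49.32°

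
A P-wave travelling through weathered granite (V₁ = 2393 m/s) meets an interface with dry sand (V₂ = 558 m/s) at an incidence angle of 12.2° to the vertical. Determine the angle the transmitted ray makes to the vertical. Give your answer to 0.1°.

sin θ₁/V₁ = sin θ₂/V₂ ⇒ sin θ₂ = 558·sin 12.2°/2393 = 558·0.2113/2393 = 0.0493.
θ₂ = sin⁻¹(0.0493) = 2.82° (from vertical).

2.8°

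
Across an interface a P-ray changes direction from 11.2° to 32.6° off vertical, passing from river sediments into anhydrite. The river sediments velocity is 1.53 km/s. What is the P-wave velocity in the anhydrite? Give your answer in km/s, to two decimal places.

4.24 km/s

Snell's law: sin 11.2°/V₁ = sin 32.6°/V₂.
V₂ = V₁·sin 32.6°/sin 11.2° = 1.53 × 2.7738 = 4.24 km/s.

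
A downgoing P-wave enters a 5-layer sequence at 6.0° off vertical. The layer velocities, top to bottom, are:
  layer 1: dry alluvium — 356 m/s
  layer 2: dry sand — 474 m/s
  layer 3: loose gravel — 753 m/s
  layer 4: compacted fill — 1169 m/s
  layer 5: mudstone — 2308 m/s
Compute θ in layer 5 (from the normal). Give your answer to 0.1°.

Ray parameter p = sin 6.0° / 356 = 2.9362e-04 s/m.
sin θ_5 = p·V_5 = 2.9362e-04 × 2308 = 0.6777.
θ_5 = 42.66° from the vertical.

42.7°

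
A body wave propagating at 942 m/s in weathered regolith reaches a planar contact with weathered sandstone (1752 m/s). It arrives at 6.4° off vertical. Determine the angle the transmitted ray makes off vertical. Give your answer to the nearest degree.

sin θ₁/V₁ = sin θ₂/V₂ ⇒ sin θ₂ = 1752·sin 6.4°/942 = 1752·0.1115/942 = 0.2073.
θ₂ = arcsin 0.2073 = 11.97° from the normal.

12°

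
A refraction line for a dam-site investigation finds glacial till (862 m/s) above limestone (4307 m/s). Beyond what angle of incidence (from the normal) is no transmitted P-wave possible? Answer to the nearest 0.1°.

11.5°

At critical incidence the refracted ray runs along the interface (θ₂ = 90°), so sin θ_c = V₁/V₂.
θ_c = arcsin(862/4307) = arcsin 0.2001 = 11.55°.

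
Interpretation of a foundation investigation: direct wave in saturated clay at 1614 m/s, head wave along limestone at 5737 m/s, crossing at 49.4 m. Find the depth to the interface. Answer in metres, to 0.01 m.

18.50 m

h = (x_cross/2)·√((V₂−V₁)/(V₂+V₁)).
(V₂−V₁)/(V₂+V₁) = (5737−1614)/(5737+1614) = 0.5609; √ = 0.7489.
h = (49.4/2)·0.7489 = 18.50 m.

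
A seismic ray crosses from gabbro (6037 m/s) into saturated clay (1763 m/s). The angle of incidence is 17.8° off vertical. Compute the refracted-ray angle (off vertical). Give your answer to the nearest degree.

sin θ₁/V₁ = sin θ₂/V₂ ⇒ sin θ₂ = 1763·sin 17.8°/6037 = 1763·0.3057/6037 = 0.0893.
θ₂ = arcsin 0.0893 = 5.12° from the normal.

5°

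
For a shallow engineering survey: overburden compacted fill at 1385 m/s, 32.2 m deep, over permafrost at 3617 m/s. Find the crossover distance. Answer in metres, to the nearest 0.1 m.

96.4 m

x_cross = 2h·√((V₂+V₁)/(V₂−V₁)).
(V₂+V₁)/(V₂−V₁) = (3617+1385)/(3617−1385) = 2.2410; √ = 1.4970.
x_cross = 2·32.2·1.4970 = 96.41 m.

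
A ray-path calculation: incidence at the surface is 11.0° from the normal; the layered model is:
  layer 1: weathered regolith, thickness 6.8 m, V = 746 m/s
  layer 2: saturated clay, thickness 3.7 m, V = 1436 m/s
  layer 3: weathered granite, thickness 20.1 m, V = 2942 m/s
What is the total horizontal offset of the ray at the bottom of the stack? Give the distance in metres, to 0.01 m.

Apply Snell's law at each interface; in layer i the horizontal offset is hᵢ·tan θᵢ.
Layer 1: θ = 11.00°; offset = 6.8·tan 11.00° = 1.3218 m.
Layer 2: sin θ = 1436·sin 11.0°/746 = 0.3673, θ = 21.55°; offset = 3.7·tan 21.55° = 1.4611 m.
Layer 3: sin θ = 2942·sin 11.0°/746 = 0.7525, θ = 48.81°; offset = 20.1·tan 48.81° = 22.9656 m.
Σ offsets = 25.7485 m.

25.75 m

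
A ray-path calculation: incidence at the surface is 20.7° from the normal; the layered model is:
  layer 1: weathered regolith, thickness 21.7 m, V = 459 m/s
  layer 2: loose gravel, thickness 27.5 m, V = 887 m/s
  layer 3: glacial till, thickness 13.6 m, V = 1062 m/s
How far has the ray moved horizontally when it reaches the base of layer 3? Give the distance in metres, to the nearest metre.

Apply Snell's law at each interface; in layer i the horizontal offset is hᵢ·tan θᵢ.
Layer 1: θ = 20.70°; offset = 21.7·tan 20.70° = 8.200 m.
Layer 2: sin θ = 887·sin 20.7°/459 = 0.6831, θ = 43.08°; offset = 27.5·tan 43.08° = 25.720 m.
Layer 3: sin θ = 1062·sin 20.7°/459 = 0.8178, θ = 54.87°; offset = 13.6·tan 54.87° = 19.329 m.
Summing the layer offsets gives 53.249 m.

53 m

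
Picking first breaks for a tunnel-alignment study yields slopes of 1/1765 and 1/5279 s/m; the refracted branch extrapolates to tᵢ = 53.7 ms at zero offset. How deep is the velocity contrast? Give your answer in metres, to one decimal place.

50.3 m

h = tᵢ·V₁·V₂ / (2·√(V₂²−V₁²)).
√(V₂²−V₁²) = √(5279² − 1765²) = 4975.2 m/s.
h = 0.0537 s × 1765 × 5279 / (2 × 4975.2) = 50.28 m.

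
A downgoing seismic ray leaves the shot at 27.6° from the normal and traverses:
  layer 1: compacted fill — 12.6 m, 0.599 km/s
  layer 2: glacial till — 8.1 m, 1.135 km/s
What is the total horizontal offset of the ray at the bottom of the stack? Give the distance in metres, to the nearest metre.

21 m

Ray parameter p = sin 27.6° / 0.599 km/s = 7.7345e-01 s/km.
Layer 1: θ = 27.60°; offset = 12.6·tan 27.60° = 6.587 m.
Layer 2: sin θ = p·1.135 = 0.8779 → θ = 61.39°; offset = 8.1·tan 61.39° = 14.848 m.
Σ offsets = 21.435 m.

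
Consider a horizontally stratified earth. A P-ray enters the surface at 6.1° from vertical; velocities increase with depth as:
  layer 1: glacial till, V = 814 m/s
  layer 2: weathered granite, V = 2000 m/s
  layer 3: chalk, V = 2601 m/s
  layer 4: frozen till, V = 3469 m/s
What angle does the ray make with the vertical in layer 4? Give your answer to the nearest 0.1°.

26.9°

Snell's law across each interface conserves sin θ / V, so sin θ_4 = V_4·sin θ₁/V₁.
sin θ_4 = 3469 × sin 6.1° / 814 = 0.4529.
θ_4 = arcsin 0.4529 = 26.93°.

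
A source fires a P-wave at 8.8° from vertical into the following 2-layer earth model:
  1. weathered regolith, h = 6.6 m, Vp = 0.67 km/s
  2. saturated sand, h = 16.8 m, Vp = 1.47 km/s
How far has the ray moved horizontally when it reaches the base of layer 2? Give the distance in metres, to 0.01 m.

p = sin θ₁/V₁ = sin 8.8°/0.67 = 2.2834e-01 s/km is conserved through the stack.
Layer 1: θ = 8.80°; offset = 6.6·tan 8.80° = 1.0217 m.
Layer 2: sin θ = p·1.47 = 0.3357 → θ = 19.61°; offset = 16.8·tan 19.61° = 5.9863 m.
Summing the layer offsets gives 7.0080 m.

7.01 m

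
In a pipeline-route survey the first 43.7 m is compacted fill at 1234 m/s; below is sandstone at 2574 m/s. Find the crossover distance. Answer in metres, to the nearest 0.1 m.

x_cross = 2h·√((V₂+V₁)/(V₂−V₁)).
(V₂+V₁)/(V₂−V₁) = (2574+1234)/(2574−1234) = 2.8418; √ = 1.6858.
x_cross = 2·43.7·1.6858 = 147.34 m.

147.3 m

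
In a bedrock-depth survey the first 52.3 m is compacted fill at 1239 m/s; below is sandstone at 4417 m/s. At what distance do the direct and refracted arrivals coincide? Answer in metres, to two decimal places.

139.54 m

θ_c = arcsin(1239/4417) = 16.29°, so cos θ_c = 0.9599 and tᵢ = 2h cos θ_c/V₁ = 0.0810 s.
At crossover x/V₁ = x/V₂ + tᵢ ⇒ x = tᵢ/(1/V₁ − 1/V₂) = 0.08103/(8.0710e-04 − 2.2640e-04) = 139.54 m.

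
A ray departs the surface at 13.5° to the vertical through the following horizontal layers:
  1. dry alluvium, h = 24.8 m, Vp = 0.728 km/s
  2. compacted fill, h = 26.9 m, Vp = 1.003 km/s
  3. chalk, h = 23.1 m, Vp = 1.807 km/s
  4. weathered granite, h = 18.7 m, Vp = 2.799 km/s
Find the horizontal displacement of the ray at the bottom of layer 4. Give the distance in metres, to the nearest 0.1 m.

69.6 m

Ray parameter p = sin 13.5° / 0.728 km/s = 3.2067e-01 s/km.
Layer 1: θ = 13.50°; offset = 24.8·tan 13.50° = 5.954 m.
Layer 2: sin θ = p·1.003 = 0.3216 → θ = 18.76°; offset = 26.9·tan 18.76° = 9.137 m.
Layer 3: sin θ = p·1.807 = 0.5794 → θ = 35.41°; offset = 23.1·tan 35.41° = 16.423 m.
Layer 4: sin θ = p·2.799 = 0.8975 → θ = 63.84°; offset = 18.7·tan 63.84° = 38.066 m.
Σ offsets = 69.581 m.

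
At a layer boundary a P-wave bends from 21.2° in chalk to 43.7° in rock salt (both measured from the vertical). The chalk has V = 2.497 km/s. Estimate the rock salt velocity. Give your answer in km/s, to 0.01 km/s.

sin 21.2° = 0.3616; sin 43.7° = 0.6909.
V₂ = V₁·(sin θ₂/sin θ₁) = 2.497·(0.6909/0.3616) = 4.77 km/s.

4.77 km/s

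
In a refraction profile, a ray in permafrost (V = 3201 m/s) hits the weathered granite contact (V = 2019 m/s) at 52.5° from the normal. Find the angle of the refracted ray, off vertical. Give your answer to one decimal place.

30.0°

Snell's law: sin θ₂ = (V₂/V₁)·sin θ₁ = (2019/3201)·sin 52.5° = 0.5004.
θ₂ = arcsin 0.5004 = 30.03° from the normal.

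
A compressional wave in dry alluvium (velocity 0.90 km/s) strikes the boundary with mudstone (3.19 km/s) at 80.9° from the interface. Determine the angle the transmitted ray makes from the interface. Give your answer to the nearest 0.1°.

55.9°

Angle from the normal: 90° − 80.9° = 9.1°.
sin θ₁/V₁ = sin θ₂/V₂ ⇒ sin θ₂ = 3.19·sin 9.1°/0.90 = 3.19·0.1582/0.90 = 0.5606.
θ₂ = arcsin 0.5606 = 34.10° from the normal.
From the interface: 90° − 34.10° = 55.90°.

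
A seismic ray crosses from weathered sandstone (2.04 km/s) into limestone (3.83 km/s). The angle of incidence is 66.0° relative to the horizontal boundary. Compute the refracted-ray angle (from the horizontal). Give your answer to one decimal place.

40.2°

Angle from the normal: 90° − 66.0° = 24.0°.
Snell's law: sin θ₂ = (V₂/V₁)·sin θ₁ = (3.83/2.04)·sin 24.0° = 0.7636.
θ₂ = arcsin 0.7636 = 49.79° from the normal.
From the interface: 90° − 49.79° = 40.21°.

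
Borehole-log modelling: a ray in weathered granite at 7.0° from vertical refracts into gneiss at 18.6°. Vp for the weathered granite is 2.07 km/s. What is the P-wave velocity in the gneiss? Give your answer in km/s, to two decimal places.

sin 7.0° = 0.1219; sin 18.6° = 0.3190.
V₂ = V₁·(sin θ₂/sin θ₁) = 2.07·(0.3190/0.1219) = 5.42 km/s.

5.42 km/s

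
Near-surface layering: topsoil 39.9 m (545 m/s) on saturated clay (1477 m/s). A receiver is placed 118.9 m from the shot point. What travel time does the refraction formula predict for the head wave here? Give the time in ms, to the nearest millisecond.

217 ms

θ_c = arcsin(V₁/V₂) = arcsin(545/1477) = 21.65°, cos θ_c = 0.9294.
Intercept time tᵢ = 2h cos θ_c / V₁ = 2·39.9·0.9294/545 = 0.13609 s.
t = x/V₂ + tᵢ = 118.9/1477 + 0.13609 = 0.21659 s.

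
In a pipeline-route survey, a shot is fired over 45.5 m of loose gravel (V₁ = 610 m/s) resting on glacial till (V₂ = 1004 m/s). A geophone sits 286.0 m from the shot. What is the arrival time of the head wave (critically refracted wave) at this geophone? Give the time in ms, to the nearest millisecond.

θ_c = arcsin(V₁/V₂) = arcsin(610/1004) = 37.41°, cos θ_c = 0.7943.
Intercept time tᵢ = 2h cos θ_c / V₁ = 2·45.5·0.7943/610 = 0.11849 s.
t = x/V₂ + tᵢ = 286.0/1004 + 0.11849 = 0.40335 s.

403 ms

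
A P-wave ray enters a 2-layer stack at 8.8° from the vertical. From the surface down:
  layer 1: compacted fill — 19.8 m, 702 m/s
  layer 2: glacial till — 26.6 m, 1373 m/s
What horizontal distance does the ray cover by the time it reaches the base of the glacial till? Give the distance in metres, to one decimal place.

11.4 m

Apply Snell's law at each interface; in layer i the horizontal offset is hᵢ·tan θᵢ.
Layer 1: θ = 8.80°; offset = 19.8·tan 8.80° = 3.065 m.
Layer 2: sin θ = 1373·sin 8.8°/702 = 0.2992, θ = 17.41°; offset = 26.6·tan 17.41° = 8.341 m.
Total horizontal offset = 11.406 m.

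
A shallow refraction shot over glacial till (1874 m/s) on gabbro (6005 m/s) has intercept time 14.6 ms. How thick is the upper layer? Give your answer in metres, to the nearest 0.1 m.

14.4 m

h = tᵢ·V₁·V₂ / (2·√(V₂²−V₁²)).
√(V₂²−V₁²) = √(6005² − 1874²) = 5705.1 m/s.
h = 0.0146 s × 1874 × 6005 / (2 × 5705.1) = 14.40 m.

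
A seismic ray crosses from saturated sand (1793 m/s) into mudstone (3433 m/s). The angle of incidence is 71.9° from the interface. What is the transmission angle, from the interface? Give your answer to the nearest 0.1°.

53.5°

Convert to the normal: θ₁ = 90° − 71.9° = 18.1°.
Snell's law: sin θ₂ = (V₂/V₁)·sin θ₁ = (3433/1793)·sin 18.1° = 0.5948.
θ₂ = sin⁻¹(0.5948) = 36.50° (from vertical).
From the interface: 90° − 36.50° = 53.50°.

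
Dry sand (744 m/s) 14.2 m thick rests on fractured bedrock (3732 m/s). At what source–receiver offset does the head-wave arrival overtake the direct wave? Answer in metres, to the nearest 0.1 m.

θ_c = arcsin(744/3732) = 11.50°, so cos θ_c = 0.9799 and tᵢ = 2h cos θ_c/V₁ = 0.0374 s.
At crossover x/V₁ = x/V₂ + tᵢ ⇒ x = tᵢ/(1/V₁ − 1/V₂) = 0.03741/(1.3441e-03 − 2.6795e-04) = 34.76 m.

34.8 m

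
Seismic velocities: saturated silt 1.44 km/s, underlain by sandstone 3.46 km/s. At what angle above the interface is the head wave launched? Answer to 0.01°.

65.41°

Critical incidence: sin θ_c = V₁/V₂ = 1.44/3.46 = 0.4162.
θ_c = arcsin 0.4162 = 24.59°.
Measured from the interface: 90° − 24.59° = 65.41°.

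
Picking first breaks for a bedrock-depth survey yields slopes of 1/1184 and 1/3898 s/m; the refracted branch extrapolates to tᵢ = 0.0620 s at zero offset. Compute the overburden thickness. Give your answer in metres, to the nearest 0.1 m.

38.5 m

h = tᵢ·V₁·V₂ / (2·√(V₂²−V₁²)).
√(V₂²−V₁²) = √(3898² − 1184²) = 3713.8 m/s.
h = 0.062 s × 1184 × 3898 / (2 × 3713.8) = 38.52 m.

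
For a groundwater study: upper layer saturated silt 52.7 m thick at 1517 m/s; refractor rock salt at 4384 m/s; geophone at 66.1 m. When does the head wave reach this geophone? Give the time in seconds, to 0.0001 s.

0.0803 s

θ_c = arcsin(V₁/V₂) = arcsin(1517/4384) = 20.24°, cos θ_c = 0.9382.
Intercept time tᵢ = 2h cos θ_c / V₁ = 2·52.7·0.9382/1517 = 0.06519 s.
t = x/V₂ + tᵢ = 66.1/4384 + 0.06519 = 0.08026 s.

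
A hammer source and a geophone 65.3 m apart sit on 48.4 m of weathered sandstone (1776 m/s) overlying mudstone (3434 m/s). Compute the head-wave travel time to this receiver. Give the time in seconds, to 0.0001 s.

0.0657 s

θ_c = arcsin(V₁/V₂) = arcsin(1776/3434) = 31.14°, cos θ_c = 0.8559.
Intercept time tᵢ = 2h cos θ_c / V₁ = 2·48.4·0.8559/1776 = 0.04665 s.
t = x/V₂ + tᵢ = 65.3/3434 + 0.04665 = 0.06566 s.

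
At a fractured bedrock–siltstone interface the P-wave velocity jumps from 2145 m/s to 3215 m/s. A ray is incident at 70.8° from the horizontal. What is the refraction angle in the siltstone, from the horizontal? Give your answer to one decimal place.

Convert to the normal: θ₁ = 90° − 70.8° = 19.2°.
Snell's law: sin θ₂ = (V₂/V₁)·sin θ₁ = (3215/2145)·sin 19.2° = 0.4929.
θ₂ = arcsin 0.4929 = 29.53° from the normal.
From the interface: 90° − 29.53° = 60.47°.

60.5°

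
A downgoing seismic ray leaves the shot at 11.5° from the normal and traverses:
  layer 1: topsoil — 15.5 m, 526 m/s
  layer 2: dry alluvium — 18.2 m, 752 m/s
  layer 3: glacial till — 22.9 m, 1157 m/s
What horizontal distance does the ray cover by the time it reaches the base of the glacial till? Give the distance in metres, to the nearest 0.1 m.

Ray parameter p = sin 11.5° / 526 m/s = 3.7903e-04 s/m.
Layer 1: θ = 11.50°; offset = 15.5·tan 11.50° = 3.154 m.
Layer 2: sin θ = p·752 = 0.2850 → θ = 16.56°; offset = 18.2·tan 16.56° = 5.412 m.
Layer 3: sin θ = p·1157 = 0.4385 → θ = 26.01°; offset = 22.9·tan 26.01° = 11.174 m.
Summing the layer offsets gives 19.740 m.

19.7 m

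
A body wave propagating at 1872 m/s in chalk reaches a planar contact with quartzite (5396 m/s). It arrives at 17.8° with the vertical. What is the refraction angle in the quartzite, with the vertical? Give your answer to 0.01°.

Snell's law: sin θ₂ = (V₂/V₁)·sin θ₁ = (5396/1872)·sin 17.8° = 0.8812.
θ₂ = sin⁻¹(0.8812) = 61.78° (from vertical).

61.78°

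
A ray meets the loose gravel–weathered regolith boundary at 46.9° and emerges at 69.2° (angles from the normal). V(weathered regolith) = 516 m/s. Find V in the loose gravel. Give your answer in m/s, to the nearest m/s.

403 m/s

Snell's law: sin 46.9°/V₁ = sin 69.2°/V₂.
V₁ = V₂·sin 46.9°/sin 69.2° = 516 × 0.7811 = 403.03 m/s.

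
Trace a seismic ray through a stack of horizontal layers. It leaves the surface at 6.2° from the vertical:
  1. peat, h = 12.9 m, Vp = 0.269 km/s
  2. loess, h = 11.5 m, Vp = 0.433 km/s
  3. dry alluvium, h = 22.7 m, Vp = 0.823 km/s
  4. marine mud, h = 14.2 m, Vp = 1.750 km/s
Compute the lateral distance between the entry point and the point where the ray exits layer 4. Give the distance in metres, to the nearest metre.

25 m

Apply Snell's law at each interface; in layer i the horizontal offset is hᵢ·tan θᵢ.
Layer 1: θ = 6.20°; offset = 12.9·tan 6.20° = 1.401 m.
Layer 2: sin θ = 0.433·sin 6.2°/0.269 = 0.1738, θ = 10.01°; offset = 11.5·tan 10.01° = 2.030 m.
Layer 3: sin θ = 0.823·sin 6.2°/0.269 = 0.3304, θ = 19.29°; offset = 22.7·tan 19.29° = 7.947 m.
Layer 4: sin θ = 1.750·sin 6.2°/0.269 = 0.7026, θ = 44.64°; offset = 14.2·tan 44.64° = 14.021 m.
Total horizontal offset = 25.399 m.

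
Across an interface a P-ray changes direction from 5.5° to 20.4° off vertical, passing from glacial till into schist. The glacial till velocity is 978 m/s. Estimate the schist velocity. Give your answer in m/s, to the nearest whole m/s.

3557 m/s

Snell's law: sin 5.5°/V₁ = sin 20.4°/V₂.
V₂ = V₁·sin 20.4°/sin 5.5° = 978 × 3.6368 = 3556.79 m/s.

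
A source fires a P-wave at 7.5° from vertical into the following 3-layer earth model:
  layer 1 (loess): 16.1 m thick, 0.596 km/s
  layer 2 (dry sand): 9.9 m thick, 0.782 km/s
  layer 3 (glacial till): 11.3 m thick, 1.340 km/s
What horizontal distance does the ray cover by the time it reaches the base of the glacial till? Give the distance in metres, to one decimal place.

Ray parameter p = sin 7.5° / 0.596 km/s = 2.1900e-01 s/km.
Layer 1: θ = 7.50°; offset = 16.1·tan 7.50° = 2.120 m.
Layer 2: sin θ = p·0.782 = 0.1713 → θ = 9.86°; offset = 9.9·tan 9.86° = 1.721 m.
Layer 3: sin θ = p·1.340 = 0.2935 → θ = 17.07°; offset = 11.3·tan 17.07° = 3.469 m.
Total horizontal offset = 7.309 m.

7.3 m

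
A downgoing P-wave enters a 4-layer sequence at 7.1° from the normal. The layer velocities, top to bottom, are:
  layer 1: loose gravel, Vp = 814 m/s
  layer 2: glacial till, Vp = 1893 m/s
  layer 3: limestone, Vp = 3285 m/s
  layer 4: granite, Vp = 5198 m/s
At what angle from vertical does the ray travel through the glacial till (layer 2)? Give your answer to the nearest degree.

Snell's law across each interface conserves sin θ / V, so sin θ_2 = V_2·sin θ₁/V₁.
sin θ_2 = 1893 × sin 7.1° / 814 = 0.2874.
θ_2 = arcsin 0.2874 = 16.70°.

17°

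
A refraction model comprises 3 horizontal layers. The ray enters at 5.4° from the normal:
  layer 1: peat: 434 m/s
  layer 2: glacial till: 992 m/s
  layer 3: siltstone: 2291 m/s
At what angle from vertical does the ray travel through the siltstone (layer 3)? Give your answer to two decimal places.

29.79°

Snell's law across each interface conserves sin θ / V, so sin θ_3 = V_3·sin θ₁/V₁.
sin θ_3 = 2291 × sin 5.4° / 434 = 0.4968.
θ_3 = arcsin 0.4968 = 29.79°.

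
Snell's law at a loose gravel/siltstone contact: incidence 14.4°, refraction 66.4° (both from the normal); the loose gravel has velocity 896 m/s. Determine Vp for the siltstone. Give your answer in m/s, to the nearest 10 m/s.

3300 m/s

Snell's law: sin 14.4°/V₁ = sin 66.4°/V₂.
V₂ = V₁·sin 66.4°/sin 14.4° = 896 × 3.6848 = 3301.55 m/s.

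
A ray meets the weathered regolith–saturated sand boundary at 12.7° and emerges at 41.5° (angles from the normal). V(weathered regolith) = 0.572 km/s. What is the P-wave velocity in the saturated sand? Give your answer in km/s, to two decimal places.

sin 12.7° = 0.2198; sin 41.5° = 0.6626.
V₂ = V₁·(sin θ₂/sin θ₁) = 0.572·(0.6626/0.2198) = 1.72 km/s.

1.72 km/s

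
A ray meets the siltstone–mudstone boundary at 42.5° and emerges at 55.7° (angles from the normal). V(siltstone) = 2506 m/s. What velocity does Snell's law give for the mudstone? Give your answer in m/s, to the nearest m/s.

3064 m/s

Snell's law: sin 42.5°/V₁ = sin 55.7°/V₂.
V₂ = V₁·sin 55.7°/sin 42.5° = 2506 × 1.2228 = 3064.29 m/s.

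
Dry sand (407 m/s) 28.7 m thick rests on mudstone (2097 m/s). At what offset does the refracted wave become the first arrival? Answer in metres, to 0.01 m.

x_cross = 2h·√((V₂+V₁)/(V₂−V₁)).
(V₂+V₁)/(V₂−V₁) = (2097+407)/(2097−407) = 1.4817; √ = 1.2172.
x_cross = 2·28.7·1.2172 = 69.87 m.

69.87 m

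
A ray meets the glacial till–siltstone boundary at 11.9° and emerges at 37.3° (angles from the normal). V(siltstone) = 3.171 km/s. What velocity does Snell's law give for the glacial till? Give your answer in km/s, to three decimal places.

1.079 km/s

Snell's law: sin 11.9°/V₁ = sin 37.3°/V₂.
V₁ = V₂·sin 11.9°/sin 37.3° = 3.171 × 0.3403 = 1.079 km/s.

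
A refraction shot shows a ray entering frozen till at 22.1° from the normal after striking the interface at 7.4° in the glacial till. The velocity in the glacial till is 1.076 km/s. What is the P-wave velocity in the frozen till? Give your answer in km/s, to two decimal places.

3.14 km/s

Snell's law: sin 7.4°/V₁ = sin 22.1°/V₂.
V₂ = V₁·sin 22.1°/sin 7.4° = 1.076 × 2.9211 = 3.14 km/s.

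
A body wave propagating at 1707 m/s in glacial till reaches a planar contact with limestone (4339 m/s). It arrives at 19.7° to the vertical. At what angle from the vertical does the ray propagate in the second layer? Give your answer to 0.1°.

sin θ₁/V₁ = sin θ₂/V₂ ⇒ sin θ₂ = 4339·sin 19.7°/1707 = 4339·0.3371/1707 = 0.8569.
θ₂ = arcsin 0.8569 = 58.97° from the normal.

59.0°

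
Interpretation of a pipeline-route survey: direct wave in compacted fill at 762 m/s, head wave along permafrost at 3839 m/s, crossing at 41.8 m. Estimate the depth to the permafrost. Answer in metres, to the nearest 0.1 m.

h = (x_cross/2)·√((V₂−V₁)/(V₂+V₁)).
(V₂−V₁)/(V₂+V₁) = (3839−762)/(3839+762) = 0.6688; √ = 0.8178.
h = (41.8/2)·0.8178 = 17.09 m.

17.1 m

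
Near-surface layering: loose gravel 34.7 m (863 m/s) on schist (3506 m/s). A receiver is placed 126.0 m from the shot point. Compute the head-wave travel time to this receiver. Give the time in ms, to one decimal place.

113.9 ms

t = x/V₂ + 2h·√(V₂²−V₁²)/(V₁V₂).
√(V₂²−V₁²) = √(3506²−863²) = 3398.1 m/s; delay term = 2·34.7·3398.1/(863·3506) = 0.07794 s.
t = 126.0/3506 + 0.07794 = 0.11388 s.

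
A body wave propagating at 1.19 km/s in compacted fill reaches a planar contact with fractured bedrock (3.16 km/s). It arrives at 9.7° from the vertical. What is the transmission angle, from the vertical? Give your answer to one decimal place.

Snell's law: sin θ₂ = (V₂/V₁)·sin θ₁ = (3.16/1.19)·sin 9.7° = 0.4474.
θ₂ = sin⁻¹(0.4474) = 26.58° (from vertical).

26.6°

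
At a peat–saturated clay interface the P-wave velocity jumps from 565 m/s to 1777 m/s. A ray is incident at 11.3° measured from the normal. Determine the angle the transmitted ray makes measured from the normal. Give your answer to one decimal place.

Snell's law: sin θ₂ = (V₂/V₁)·sin θ₁ = (1777/565)·sin 11.3° = 0.6163.
θ₂ = arcsin 0.6163 = 38.04° from the normal.

38.0°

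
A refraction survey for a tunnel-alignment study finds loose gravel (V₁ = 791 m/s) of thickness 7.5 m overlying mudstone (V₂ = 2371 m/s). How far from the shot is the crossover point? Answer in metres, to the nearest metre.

21 m

θ_c = arcsin(791/2371) = 19.49°, so cos θ_c = 0.9427 and tᵢ = 2h cos θ_c/V₁ = 0.0179 s.
At crossover x/V₁ = x/V₂ + tᵢ ⇒ x = tᵢ/(1/V₁ − 1/V₂) = 0.01788/(1.2642e-03 − 4.2176e-04) = 21.22 m.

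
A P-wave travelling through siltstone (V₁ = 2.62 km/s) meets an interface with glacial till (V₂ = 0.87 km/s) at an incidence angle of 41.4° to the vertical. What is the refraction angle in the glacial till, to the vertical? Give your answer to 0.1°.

12.7°

Snell's law: sin θ₂ = (V₂/V₁)·sin θ₁ = (0.87/2.62)·sin 41.4° = 0.2196.
θ₂ = sin⁻¹(0.2196) = 12.69° (from vertical).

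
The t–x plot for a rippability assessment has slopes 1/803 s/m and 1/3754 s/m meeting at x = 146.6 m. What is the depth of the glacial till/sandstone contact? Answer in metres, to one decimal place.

x_cross = 2h·√((V₂+V₁)/(V₂−V₁)) → h = x_cross / (2·√((V₂+V₁)/(V₂−V₁))).
√((V₂+V₁)/(V₂−V₁)) = √((3754+803)/(3754−803)) = 1.2427.
h = 146.6 / (2·1.2427) = 58.99 m.

59.0 m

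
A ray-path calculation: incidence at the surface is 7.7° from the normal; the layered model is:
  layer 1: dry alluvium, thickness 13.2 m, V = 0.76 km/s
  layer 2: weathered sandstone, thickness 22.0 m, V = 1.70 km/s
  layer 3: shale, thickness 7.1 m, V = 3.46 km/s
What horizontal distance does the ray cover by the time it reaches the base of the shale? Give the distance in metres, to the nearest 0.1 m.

14.2 m

p = sin θ₁/V₁ = sin 7.7°/0.76 = 1.7630e-01 s/km is conserved through the stack.
Layer 1: θ = 7.70°; offset = 13.2·tan 7.70° = 1.785 m.
Layer 2: sin θ = p·1.70 = 0.2997 → θ = 17.44°; offset = 22.0·tan 17.44° = 6.911 m.
Layer 3: sin θ = p·3.46 = 0.6100 → θ = 37.59°; offset = 7.1·tan 37.59° = 5.466 m.
Σ offsets = 14.161 m.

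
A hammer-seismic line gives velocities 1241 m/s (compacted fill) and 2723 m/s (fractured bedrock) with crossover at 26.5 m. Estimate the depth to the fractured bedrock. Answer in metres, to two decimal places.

x_cross = 2h·√((V₂+V₁)/(V₂−V₁)) → h = x_cross / (2·√((V₂+V₁)/(V₂−V₁))).
√((V₂+V₁)/(V₂−V₁)) = √((2723+1241)/(2723−1241)) = 1.6355.
h = 26.5 / (2·1.6355) = 8.10 m.

8.10 m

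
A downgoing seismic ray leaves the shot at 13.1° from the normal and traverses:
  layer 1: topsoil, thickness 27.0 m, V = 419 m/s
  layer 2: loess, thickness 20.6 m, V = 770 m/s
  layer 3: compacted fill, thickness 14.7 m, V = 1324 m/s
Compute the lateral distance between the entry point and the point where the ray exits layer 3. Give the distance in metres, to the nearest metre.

Apply Snell's law at each interface; in layer i the horizontal offset is hᵢ·tan θᵢ.
Layer 1: θ = 13.10°; offset = 27.0·tan 13.10° = 6.283 m.
Layer 2: sin θ = 770·sin 13.1°/419 = 0.4165, θ = 24.62°; offset = 20.6·tan 24.62° = 9.438 m.
Layer 3: sin θ = 1324·sin 13.1°/419 = 0.7162, θ = 45.74°; offset = 14.7·tan 45.74° = 15.085 m.
Summing the layer offsets gives 30.806 m.

31 m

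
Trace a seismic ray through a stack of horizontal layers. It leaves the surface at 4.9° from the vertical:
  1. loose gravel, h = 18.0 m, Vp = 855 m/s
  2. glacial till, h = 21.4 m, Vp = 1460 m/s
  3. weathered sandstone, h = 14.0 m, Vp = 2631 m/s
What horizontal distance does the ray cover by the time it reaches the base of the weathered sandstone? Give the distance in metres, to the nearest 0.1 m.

Apply Snell's law at each interface; in layer i the horizontal offset is hᵢ·tan θᵢ.
Layer 1: θ = 4.90°; offset = 18.0·tan 4.90° = 1.543 m.
Layer 2: sin θ = 1460·sin 4.9°/855 = 0.1459, θ = 8.39°; offset = 21.4·tan 8.39° = 3.155 m.
Layer 3: sin θ = 2631·sin 4.9°/855 = 0.2628, θ = 15.24°; offset = 14.0·tan 15.24° = 3.814 m.
Total horizontal offset = 8.512 m.

8.5 m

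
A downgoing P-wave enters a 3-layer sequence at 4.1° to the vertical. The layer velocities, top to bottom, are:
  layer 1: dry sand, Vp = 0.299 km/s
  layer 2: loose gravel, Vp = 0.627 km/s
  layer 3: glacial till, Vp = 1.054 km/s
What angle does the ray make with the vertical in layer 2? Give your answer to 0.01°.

8.62°

Snell's law across each interface conserves sin θ / V, so sin θ_2 = V_2·sin θ₁/V₁.
sin θ_2 = 0.627 × sin 4.1° / 0.299 = 0.1499.
θ_2 = arcsin 0.1499 = 8.62°.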